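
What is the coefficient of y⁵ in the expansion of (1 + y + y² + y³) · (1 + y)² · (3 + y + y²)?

10

(1 + y + y² + y³) has coefficients 1,1,1,1 for degrees 0…3.
(1 + y)² has coefficients 1,2,1,0,0,0 for degrees 0…5.
Finally multiplying by (3 + y + y²), the product of all factors after the first has coefficients 3,7,6,3,1,0 for degrees 0…5.
[y⁵] = 1·0 + 1·1 + 1·3 + 1·6 = 10.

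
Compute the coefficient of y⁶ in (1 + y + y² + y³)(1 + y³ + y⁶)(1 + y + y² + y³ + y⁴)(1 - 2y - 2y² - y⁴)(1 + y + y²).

-49

(1 + y + y² + y³) has coefficients 1,1,1,1 for degrees 0…3.
(1 + y³ + y⁶) has coefficients 1,0,0,1,0,0,1 for degrees 0…6.
Multiplying by (1 + y + y² + y³ + y⁴) gives running coefficients 1,1,1,2,2,1,2 for degrees 0…6.
Multiplying by (1 - 2y - 2y² - y⁴) gives running coefficients 1,-1,-3,-2,-5,-8,-5 for degrees 0…6.
Finally multiplying by (1 + y + y²), the product of all factors after the first has coefficients 1,0,-3,-6,-10,-15,-18 for degrees 0…6.
[y⁶] = 1·(-18) + 1·(-15) + 1·(-10) + 1·(-6) = -49.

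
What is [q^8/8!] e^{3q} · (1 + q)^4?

The EGF product rule gives c_8 = Σ_{k_1+k_2=8} C(8; k_1,k_2) · ∏ g_i(k_i), where e^{3q} gives (3)^k; (1+q)^4 gives the falling factorial (4)_k.
g_1(k) for k = 0…8: 1, 3, 9, 27, 81, 243, 729, 2187, 6561.
g_2(k) for k = 0…8: 1, 4, 12, 24, 24, 0, 0, 0, 0.
c_8 = Σ_k C(8,k)·g_1(k)·g_2(8−k) = 70·81·24 + 56·243·24 + 28·729·12 + 8·2187·4 + 1·6561·1 = 136080 + 326592 + 244944 + 69984 + 6561 = 784161.

784161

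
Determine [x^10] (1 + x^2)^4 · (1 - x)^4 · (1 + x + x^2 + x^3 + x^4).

25

(1 + x^2)^4 has coefficients 1,0,4,0,6,0,4,0,1 for degrees 0…8.
(1 - x)^4 has coefficients 1,-4,6,-4,1,0,0,0,0,0,0 for degrees 0…10.
Finally multiplying by (1 + x + x^2 + x^3 + x^4), the product of all factors after the first has coefficients 1,-3,3,-1,0,-1,3,-3,1,0,0 for degrees 0…10.
[x^10] = 1·0 + 4·1 + 6·3 + 4·0 + 1·3 = 25.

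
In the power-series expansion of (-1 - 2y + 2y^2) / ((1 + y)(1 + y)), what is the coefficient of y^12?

33

The denominator gives the recurrence a_n = −2a_(n−1) − a_(n−2) for n ≥ 3; the numerator fixes a_0 = -1, a_1 = 0, a_2 = 3.
Iterating: -1, 0, 3, -6, 9, -12, 15, -18, 21, -24, 27, -30, 33, so a_12 = 33.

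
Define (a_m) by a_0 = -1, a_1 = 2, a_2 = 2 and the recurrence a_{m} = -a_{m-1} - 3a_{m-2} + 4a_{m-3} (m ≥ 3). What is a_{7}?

86

The ordinary generating function has denominator 1 + z + 3z^2 - 4z^3.
Iterating the recurrence: a_0,…,a_{7} = -1, 2, 2, -12, 14, 30, -120, 86.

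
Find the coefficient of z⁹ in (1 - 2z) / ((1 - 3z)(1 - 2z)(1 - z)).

29524

The denominator gives the recurrence a_n = 6a_(n−1) − 11a_(n−2) + 6a_(n−3) for n ≥ 3; the numerator fixes a_0 = 1, a_1 = 4, a_2 = 13.
Iterating: 1, 4, 13, 40, 121, 364, 1093, 3280, 9841, 29524, so a_9 = 29524.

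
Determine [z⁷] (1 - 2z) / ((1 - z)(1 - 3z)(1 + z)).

820

Partial fractions give a closed form: a_n = (1/4)·1^n + (3/8)·3^n + (3/8)·(-1)^n.
At n = 7: a_7 = 820.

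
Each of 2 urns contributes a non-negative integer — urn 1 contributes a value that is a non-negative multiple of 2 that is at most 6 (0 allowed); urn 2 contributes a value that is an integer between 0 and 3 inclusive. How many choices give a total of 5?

The generating function for the choices is (1 + t² + t⁴ + t⁶)·(1 + t + t² + t³); the count is [t⁵].
(1 + t² + t⁴ + t⁶) has coefficients 1,0,1,0,1,0 for degrees 0…5.
(1 + t + t² + t³) has coefficients 1,1,1,1,0,0 for degrees 0…5.
[t⁵] = 1·0 + 1·1 + 1·1 = 2.

2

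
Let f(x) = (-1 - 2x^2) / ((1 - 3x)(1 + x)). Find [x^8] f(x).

-6015

The denominator gives the recurrence a_n = 2a_(n−1) + 3a_(n−2) for n ≥ 3; the numerator fixes a_0 = -1, a_1 = -2, a_2 = -9.
Iterating: -1, -2, -9, -24, -75, -222, -669, -2004, -6015, so a_8 = -6015.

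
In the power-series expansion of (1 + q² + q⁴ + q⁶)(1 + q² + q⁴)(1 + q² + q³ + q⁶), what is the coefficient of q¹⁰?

(1 + q² + q⁴ + q⁶) has coefficients 1,0,1,0,1,0,1 for degrees 0…6.
(1 + q² + q⁴) has coefficients 1,0,1,0,1,0,0,0,0,0,0 for degrees 0…10.
Finally multiplying by (1 + q² + q³ + q⁶), the product of all factors after the first has coefficients 1,0,2,1,2,1,2,1,1,0,1 for degrees 0…10.
[q¹⁰] = 1·1 + 1·1 + 1·2 + 1·2 = 6.

6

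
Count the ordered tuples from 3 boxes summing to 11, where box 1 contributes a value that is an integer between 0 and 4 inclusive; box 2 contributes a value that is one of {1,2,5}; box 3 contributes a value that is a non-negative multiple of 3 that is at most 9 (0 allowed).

6

The generating function for the choices is (1 + q + q² + q³ + q⁴)·(q + q² + q⁵)·(1 + q³ + q⁶ + q⁹); the count is [q¹¹].
(1 + q + q² + q³ + q⁴) has coefficients 1,1,1,1,1 for degrees 0…4.
(q + q² + q⁵) has coefficients 0,1,1,0,0,1,0,0,0,0,0,0 for degrees 0…11.
Finally multiplying by (1 + q³ + q⁶ + q⁹), the product of all factors after the first has coefficients 0,1,1,0,1,2,0,1,2,0,1,2 for degrees 0…11.
[q¹¹] = 1·2 + 1·1 + 1·0 + 1·2 + 1·1 = 6.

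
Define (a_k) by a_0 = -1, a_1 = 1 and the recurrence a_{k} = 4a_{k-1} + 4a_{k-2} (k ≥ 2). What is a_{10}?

The ordinary generating function has denominator 1 - 4y - 4y^2.
Iterating the recurrence: a_0,…,a_{10} = -1, 1, 0, 4, 16, 80, 384, 1856, 8960, 43264, 208896.

208896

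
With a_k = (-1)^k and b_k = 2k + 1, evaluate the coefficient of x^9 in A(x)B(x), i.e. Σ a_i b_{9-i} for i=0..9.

10

The convolution is the t^9 coefficient of A(t)B(t).
Σ = 1·19 − 1·17 + 1·15 − 1·13 + 1·11 − 1·9 + 1·7 − 1·5 + 1·3 − 1·1 = 10.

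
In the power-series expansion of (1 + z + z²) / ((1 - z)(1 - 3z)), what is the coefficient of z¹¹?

The denominator gives the recurrence a_n = 4a_(n−1) − 3a_(n−2) for n ≥ 3; the numerator fixes a_0 = 1, a_1 = 5, a_2 = 18.
Iterating: 1, 5, 18, 57, 174, 525, 1578, 4737, 14214, 42645, 127938, 383817, so a_11 = 383817.

383817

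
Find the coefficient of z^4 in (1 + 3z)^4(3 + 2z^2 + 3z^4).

(1 + 3z)^4 has coefficients 1,12,54,108,81 for degrees 0…4.
(3 + 2z^2 + 3z^4) has coefficients 3,0,2,0,3 for degrees 0…4.
[z^4] = 1·3 + 12·0 + 54·2 + 108·0 + 81·3 = 354.

354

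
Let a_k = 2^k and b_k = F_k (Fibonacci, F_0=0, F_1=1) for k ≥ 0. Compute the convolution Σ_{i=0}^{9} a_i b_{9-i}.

880

The convolution is the x^9 coefficient of A(x)B(x).
Σ = 1·34 + 2·21 + 4·13 + 8·8 + 16·5 + 32·3 + 64·2 + 128·1 + 256·1 + 512·0 = 880.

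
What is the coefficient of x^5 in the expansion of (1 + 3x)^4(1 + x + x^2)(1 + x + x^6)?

(1 + 3x)^4 has coefficients 1,12,54,108,81 for degrees 0…4.
(1 + x + x^2) has coefficients 1,1,1,0,0,0 for degrees 0…5.
Finally multiplying by (1 + x + x^6), the product of all factors after the first has coefficients 1,2,2,1,0,0 for degrees 0…5.
[x^5] = 1·0 + 12·0 + 54·1 + 108·2 + 81·2 = 432.

432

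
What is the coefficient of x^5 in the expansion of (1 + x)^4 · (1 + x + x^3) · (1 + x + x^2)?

27

(1 + x)^4 has coefficients 1,4,6,4,1 for degrees 0…4.
(1 + x + x^3) has coefficients 1,1,0,1,0,0 for degrees 0…5.
Finally multiplying by (1 + x + x^2), the product of all factors after the first has coefficients 1,2,2,2,1,1 for degrees 0…5.
[x^5] = 1·1 + 4·1 + 6·2 + 4·2 + 1·2 = 27.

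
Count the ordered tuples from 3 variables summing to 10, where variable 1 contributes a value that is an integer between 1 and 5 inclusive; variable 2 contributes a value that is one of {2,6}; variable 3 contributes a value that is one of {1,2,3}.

The generating function for the choices is (z + z² + z³ + z⁴ + z⁵)·(z² + z⁶)·(z + z² + z³); the count is [z¹⁰].
(z + z² + z³ + z⁴ + z⁵) has coefficients 0,1,1,1,1,1 for degrees 0…5.
(z² + z⁶) has coefficients 0,0,1,0,0,0,1,0,0,0,0 for degrees 0…10.
Finally multiplying by (z + z² + z³), the product of all factors after the first has coefficients 0,0,0,1,1,1,0,1,1,1,0 for degrees 0…10.
[z¹⁰] = 1·1 + 1·1 + 1·1 + 1·0 + 1·1 = 4.

4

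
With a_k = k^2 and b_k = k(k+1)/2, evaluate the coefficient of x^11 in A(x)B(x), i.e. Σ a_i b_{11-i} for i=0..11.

3289

This is [x^11] in the product of the two ordinary generating functions.
Σ = 0·66 + 1·55 + 4·45 + 9·36 + 16·28 + 25·21 + 36·15 + 49·10 + 64·6 + 81·3 + 100·1 + 121·0 = 3289.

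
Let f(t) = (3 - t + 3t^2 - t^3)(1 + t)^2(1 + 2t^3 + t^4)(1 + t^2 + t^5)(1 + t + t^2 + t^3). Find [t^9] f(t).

(3 - t + 3t^2 - t^3) has coefficients 3,-1,3,-1 for degrees 0…3.
(1 + t)^2 has coefficients 1,2,1,0,0,0,0,0,0,0 for degrees 0…9.
Multiplying by (1 + 2t^3 + t^4) gives running coefficients 1,2,1,2,5,4,1,0,0,0 for degrees 0…9.
Multiplying by (1 + t^2 + t^5) gives running coefficients 1,2,2,4,6,7,8,5,3,5 for degrees 0…9.
Finally multiplying by (1 + t + t^2 + t^3), the product of all factors after the first has coefficients 1,3,5,9,14,19,25,26,23,21 for degrees 0…9.
[t^9] = 3·21 − 1·23 + 3·26 − 1·25 = 93.

93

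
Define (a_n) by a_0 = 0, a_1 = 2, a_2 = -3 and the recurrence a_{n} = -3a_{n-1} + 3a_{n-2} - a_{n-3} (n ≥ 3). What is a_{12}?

The ordinary generating function has denominator 1 + 3x - 3x^2 + x^3.
Iterating the recurrence: a_0,…,a_{12} = 0, 2, -3, 15, -56, 216, -831, 3197, -12300, 47322, -182063, 700455, -2694876.

-2694876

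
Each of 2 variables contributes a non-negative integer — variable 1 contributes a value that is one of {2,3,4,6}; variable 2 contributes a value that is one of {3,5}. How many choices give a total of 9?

The generating function for the choices is (x^2 + x^3 + x^4 + x^6)·(x^3 + x^5); the count is [x^9].
(x^2 + x^3 + x^4 + x^6) has coefficients 0,0,1,1,1,0,1 for degrees 0…6.
(x^3 + x^5) has coefficients 0,0,0,1,0,1,0,0,0,0 for degrees 0…9.
[x^9] = 1·0 + 1·0 + 1·1 + 1·1 = 2.

2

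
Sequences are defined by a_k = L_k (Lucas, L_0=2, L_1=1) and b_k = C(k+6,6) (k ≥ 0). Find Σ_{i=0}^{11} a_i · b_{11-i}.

The convolution is the t^11 coefficient of A(t)B(t).
Σ = 2·12376 + 1·8008 + 3·5005 + 4·3003 + 7·1716 + 11·924 + 18·462 + 29·210 + 47·84 + 76·28 + 123·7 + 199·1 = 103505.

103505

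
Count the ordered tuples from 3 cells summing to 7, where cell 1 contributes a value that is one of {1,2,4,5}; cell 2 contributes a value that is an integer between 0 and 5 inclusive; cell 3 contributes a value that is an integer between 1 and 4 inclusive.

13

The generating function for the choices is (x + x^2 + x^4 + x^5)·(1 + x + x^2 + x^3 + x^4 + x^5)·(x + x^2 + x^3 + x^4); the count is [x^7].
(x + x^2 + x^4 + x^5) has coefficients 0,1,1,0,1,1 for degrees 0…5.
(1 + x + x^2 + x^3 + x^4 + x^5) has coefficients 1,1,1,1,1,1,0,0 for degrees 0…7.
Finally multiplying by (x + x^2 + x^3 + x^4), the product of all factors after the first has coefficients 0,1,2,3,4,4,4,3 for degrees 0…7.
[x^7] = 1·4 + 1·4 + 1·3 + 1·2 = 13.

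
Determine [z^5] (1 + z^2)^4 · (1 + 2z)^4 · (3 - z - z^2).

346

(1 + z^2)^4 has coefficients 1,0,4,0,6,0 for degrees 0…5.
(1 + 2z)^4 has coefficients 1,8,24,32,16,0 for degrees 0…5.
Finally multiplying by (3 - z - z^2), the product of all factors after the first has coefficients 3,23,63,64,-8,-48 for degrees 0…5.
[z^5] = 1·(-48) + 4·64 + 6·23 = 346.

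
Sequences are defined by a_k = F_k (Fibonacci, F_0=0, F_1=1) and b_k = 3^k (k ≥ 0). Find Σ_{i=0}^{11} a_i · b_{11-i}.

Write out a_i and b_{11-i} for i = 0,…,11 and sum the products.
Σ = 0·177147 + 1·59049 + 1·19683 + 2·6561 + 3·2187 + 5·729 + 8·243 + 13·81 + 21·27 + 34·9 + 55·3 + 89·1 = 106184.

106184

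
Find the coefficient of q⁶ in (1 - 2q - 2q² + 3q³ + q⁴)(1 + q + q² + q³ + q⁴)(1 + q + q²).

(1 - 2q - 2q² + 3q³ + q⁴) has coefficients 1,-2,-2,3,1 for degrees 0…4.
(1 + q + q² + q³ + q⁴) has coefficients 1,1,1,1,1,0,0 for degrees 0…6.
Finally multiplying by (1 + q + q²), the product of all factors after the first has coefficients 1,2,3,3,3,2,1 for degrees 0…6.
[q⁶] = 1·1 − 2·2 − 2·3 + 3·3 + 1·3 = 3.

3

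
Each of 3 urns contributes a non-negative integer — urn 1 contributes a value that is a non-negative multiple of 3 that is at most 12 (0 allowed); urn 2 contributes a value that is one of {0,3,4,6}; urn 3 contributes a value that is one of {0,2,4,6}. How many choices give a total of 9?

The generating function for the choices is (1 + z³ + z⁶ + z⁹ + z¹²)·(1 + z³ + z⁴ + z⁶)·(1 + z² + z⁴ + z⁶); the count is [z⁹].
(1 + z³ + z⁶ + z⁹ + z¹²) has coefficients 1,0,0,1,0,0,1,0,0,1 for degrees 0…9.
(1 + z³ + z⁴ + z⁶) has coefficients 1,0,0,1,1,0,1,0,0,0 for degrees 0…9.
Finally multiplying by (1 + z² + z⁴ + z⁶), the product of all factors after the first has coefficients 1,0,1,1,2,1,3,1,2,1 for degrees 0…9.
[z⁹] = 1·1 + 1·3 + 1·1 + 1·1 = 6.

6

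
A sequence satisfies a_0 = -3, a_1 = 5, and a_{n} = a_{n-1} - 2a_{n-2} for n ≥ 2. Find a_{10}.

The ordinary generating function has denominator 1 - x + 2x^2.
Iterating the recurrence: a_0,…,a_{10} = -3, 5, 11, 1, -21, -23, 19, 65, 27, -103, -157.

-157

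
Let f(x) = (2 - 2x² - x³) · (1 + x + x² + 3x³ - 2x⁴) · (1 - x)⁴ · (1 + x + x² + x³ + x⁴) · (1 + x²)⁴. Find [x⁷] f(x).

95

(2 - 2x² - x³) has coefficients 2,0,-2,-1 for degrees 0…3.
(1 + x + x² + 3x³ - 2x⁴) has coefficients 1,1,1,3,-2,0,0,0 for degrees 0…7.
Multiplying by (1 - x)⁴ gives running coefficients 1,-3,3,1,-11,23,-23,11 for degrees 0…7.
Multiplying by (1 + x + x² + x³ + x⁴) gives running coefficients 1,-2,1,2,-9,13,-7,1 for degrees 0…7.
Finally multiplying by (1 + x²)⁴, the product of all factors after the first has coefficients 1,-2,5,-6,1,9,-33,57 for degrees 0…7.
[x⁷] = 2·57 − 2·9 − 1·1 = 95.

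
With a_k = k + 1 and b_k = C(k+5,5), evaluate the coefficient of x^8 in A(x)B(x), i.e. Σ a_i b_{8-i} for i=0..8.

This is [x^8] in the product of the two ordinary generating functions.
Σ = 1·1287 + 2·792 + 3·462 + 4·252 + 5·126 + 6·56 + 7·21 + 8·6 + 9·1 = 6435.

6435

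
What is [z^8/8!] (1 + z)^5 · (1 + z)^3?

The EGF product rule gives c_8 = Σ_{k_1+k_2=8} C(8; k_1,k_2) · ∏ g_i(k_i), where (1+z)^5 gives the falling factorial (5)_k; (1+z)^3 gives the falling factorial (3)_k.
g_1(k) for k = 0…8: 1, 5, 20, 60, 120, 120, 0, 0, 0.
g_2(k) for k = 0…8: 1, 3, 6, 6, 0, 0, 0, 0, 0.
c_8 = Σ_k C(8,k)·g_1(k)·g_2(8−k) = 56·120·6 = 40320.

40320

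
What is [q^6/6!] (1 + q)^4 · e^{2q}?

The EGF product rule gives c_6 = Σ_{k_1+k_2=6} C(6; k_1,k_2) · ∏ g_i(k_i), where (1+q)^4 gives the falling factorial (4)_k; e^{2q} gives (2)^k.
g_1(k) for k = 0…6: 1, 4, 12, 24, 24, 0, 0.
g_2(k) for k = 0…6: 1, 2, 4, 8, 16, 32, 64.
c_6 = Σ_k C(6,k)·g_1(k)·g_2(6−k) = 1·1·64 + 6·4·32 + 15·12·16 + 20·24·8 + 15·24·4 = 64 + 768 + 2880 + 3840 + 1440 = 8992.

8992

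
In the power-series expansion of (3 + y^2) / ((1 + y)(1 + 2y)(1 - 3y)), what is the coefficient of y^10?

85330

Partial fractions give a closed form: a_n = (-1)·(-1)^n + (13/5)·(-2)^n + (7/5)·3^n.
At n = 10: a_10 = 85330.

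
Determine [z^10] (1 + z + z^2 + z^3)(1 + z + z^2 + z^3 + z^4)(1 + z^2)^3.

(1 + z + z^2 + z^3) has coefficients 1,1,1,1 for degrees 0…3.
(1 + z + z^2 + z^3 + z^4) has coefficients 1,1,1,1,1,0,0,0,0,0,0 for degrees 0…10.
Finally multiplying by (1 + z^2)^3, the product of all factors after the first has coefficients 1,1,4,4,7,6,7,4,4,1,1 for degrees 0…10.
[z^10] = 1·1 + 1·1 + 1·4 + 1·4 = 10.

10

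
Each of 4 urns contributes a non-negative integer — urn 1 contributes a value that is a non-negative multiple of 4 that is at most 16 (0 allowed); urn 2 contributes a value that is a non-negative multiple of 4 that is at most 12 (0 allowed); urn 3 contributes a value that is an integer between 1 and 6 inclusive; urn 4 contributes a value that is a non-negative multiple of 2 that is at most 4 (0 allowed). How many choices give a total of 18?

The generating function for the choices is (1 + y⁴ + y⁸ + y¹² + y¹⁶)·(1 + y⁴ + y⁸ + y¹²)·(y + y² + y³ + y⁴ + y⁵ + y⁶)·(1 + y² + y⁴); the count is [y¹⁸].
(1 + y⁴ + y⁸ + y¹² + y¹⁶) has coefficients 1,0,0,0,1,0,0,0,1,0,0,0,1,0,0,0,1 for degrees 0…16.
(1 + y⁴ + y⁸ + y¹²) has coefficients 1,0,0,0,1,0,0,0,1,0,0,0,1,0,0,0,0,0,0 for degrees 0…18.
Multiplying by (y + y² + y³ + y⁴ + y⁵ + y⁶) gives running coefficients 0,1,1,1,1,2,2,1,1,2,2,1,1,2,2,1,1,1,1 for degrees 0…18.
Finally multiplying by (1 + y² + y⁴), the product of all factors after the first has coefficients 0,1,1,2,2,4,4,4,4,5,5,4,4,5,5,4,4,4,4 for degrees 0…18.
[y¹⁸] = 1·4 + 1·5 + 1·5 + 1·4 + 1·1 = 19.

19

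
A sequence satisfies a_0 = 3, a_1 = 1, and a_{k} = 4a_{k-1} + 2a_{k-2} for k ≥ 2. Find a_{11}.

The ordinary generating function has denominator 1 - 4q - 2q^2.
Iterating the recurrence: a_0,…,a_{11} = 3, 1, 10, 42, 188, 836, 3720, 16552, 73648, 327696, 1458080, 6487712.

6487712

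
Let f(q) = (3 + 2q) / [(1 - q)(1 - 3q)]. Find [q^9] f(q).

The denominator gives the recurrence a_n = 4a_(n−1) − 3a_(n−2) for n ≥ 2; the numerator fixes a_0 = 3, a_1 = 14.
Iterating: 3, 14, 47, 146, 443, 1334, 4007, 12026, 36083, 108254, so a_9 = 108254.

108254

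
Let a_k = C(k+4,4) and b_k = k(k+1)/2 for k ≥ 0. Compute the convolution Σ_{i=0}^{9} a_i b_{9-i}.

The convolution is the x^9 coefficient of A(x)B(x).
Σ = 1·45 + 5·36 + 15·28 + 35·21 + 70·15 + 126·10 + 210·6 + 330·3 + 495·1 + 715·0 = 6435.

6435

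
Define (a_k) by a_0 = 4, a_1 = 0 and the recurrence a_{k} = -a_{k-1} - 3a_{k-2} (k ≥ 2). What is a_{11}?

372

The ordinary generating function has denominator 1 + x + 3x^2.
Iterating the recurrence: a_0,…,a_{11} = 4, 0, -12, 12, 24, -60, -12, 192, -156, -420, 888, 372.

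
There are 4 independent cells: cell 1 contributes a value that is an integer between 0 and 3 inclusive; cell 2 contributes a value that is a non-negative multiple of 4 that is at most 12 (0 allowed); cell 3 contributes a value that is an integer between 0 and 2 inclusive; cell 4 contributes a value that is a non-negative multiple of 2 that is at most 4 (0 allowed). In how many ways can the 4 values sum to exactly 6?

The generating function for the choices is (1 + x + x^2 + x^3)·(1 + x^4 + x^8 + x^12)·(1 + x + x^2)·(1 + x^2 + x^4); the count is [x^6].
(1 + x + x^2 + x^3) has coefficients 1,1,1,1 for degrees 0…3.
(1 + x^4 + x^8 + x^12) has coefficients 1,0,0,0,1,0,0 for degrees 0…6.
Multiplying by (1 + x + x^2) gives running coefficients 1,1,1,0,1,1,1 for degrees 0…6.
Finally multiplying by (1 + x^2 + x^4), the product of all factors after the first has coefficients 1,1,2,1,3,2,3 for degrees 0…6.
[x^6] = 1·3 + 1·2 + 1·3 + 1·1 = 9.

9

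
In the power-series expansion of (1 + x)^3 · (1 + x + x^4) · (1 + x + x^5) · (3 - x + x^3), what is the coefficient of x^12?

2

(1 + x)^3 has coefficients 1,3,3,1 for degrees 0…3.
(1 + x + x^4) has coefficients 1,1,0,0,1,0,0,0,0,0,0,0,0 for degrees 0…12.
Multiplying by (1 + x + x^5) gives running coefficients 1,2,1,0,1,2,1,0,0,1,0,0,0 for degrees 0…12.
Finally multiplying by (3 - x + x^3), the product of all factors after the first has coefficients 3,5,1,0,5,6,1,0,2,4,-1,0,1 for degrees 0…12.
[x^12] = 1·1 + 3·0 + 3·(-1) + 1·4 = 2.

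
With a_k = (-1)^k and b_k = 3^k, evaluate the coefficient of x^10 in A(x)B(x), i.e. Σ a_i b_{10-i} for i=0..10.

This is [x^10] in the product of the two ordinary generating functions.
Σ = 1·59049 − 1·19683 + 1·6561 − 1·2187 + 1·729 − 1·243 + 1·81 − 1·27 + 1·9 − 1·3 + 1·1 = 44287.

44287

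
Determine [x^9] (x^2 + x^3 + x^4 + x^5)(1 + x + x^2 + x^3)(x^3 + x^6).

5

(x^2 + x^3 + x^4 + x^5) has coefficients 0,0,1,1,1,1 for degrees 0…5.
(1 + x + x^2 + x^3) has coefficients 1,1,1,1,0,0,0,0,0,0 for degrees 0…9.
Finally multiplying by (x^3 + x^6), the product of all factors after the first has coefficients 0,0,0,1,1,1,2,1,1,1 for degrees 0…9.
[x^9] = 1·1 + 1·2 + 1·1 + 1·1 = 5.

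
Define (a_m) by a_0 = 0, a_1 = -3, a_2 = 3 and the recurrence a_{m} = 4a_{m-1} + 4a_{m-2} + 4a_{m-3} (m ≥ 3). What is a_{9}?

5952

The ordinary generating function has denominator 1 - 4t - 4t^2 - 4t^3.
Iterating the recurrence: a_0,…,a_{9} = 0, -3, 3, 0, 0, 12, 48, 240, 1200, 5952.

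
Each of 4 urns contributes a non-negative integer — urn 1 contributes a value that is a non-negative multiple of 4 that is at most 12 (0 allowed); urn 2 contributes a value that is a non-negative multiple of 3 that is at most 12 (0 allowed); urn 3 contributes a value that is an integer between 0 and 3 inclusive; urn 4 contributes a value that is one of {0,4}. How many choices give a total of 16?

The generating function for the choices is (1 + x⁴ + x⁸ + x¹²)·(1 + x³ + x⁶ + x⁹ + x¹²)·(1 + x + x² + x³)·(1 + x⁴); the count is [x¹⁶].
(1 + x⁴ + x⁸ + x¹²) has coefficients 1,0,0,0,1,0,0,0,1,0,0,0,1 for degrees 0…12.
(1 + x³ + x⁶ + x⁹ + x¹²) has coefficients 1,0,0,1,0,0,1,0,0,1,0,0,1,0,0,0,0 for degrees 0…16.
Multiplying by (1 + x + x² + x³) gives running coefficients 1,1,1,2,1,1,2,1,1,2,1,1,2,1,1,1,0 for degrees 0…16.
Finally multiplying by (1 + x⁴), the product of all factors after the first has coefficients 1,1,1,2,2,2,3,3,2,3,3,2,3,3,2,2,2 for degrees 0…16.
[x¹⁶] = 1·2 + 1·3 + 1·2 + 1·2 = 9.

9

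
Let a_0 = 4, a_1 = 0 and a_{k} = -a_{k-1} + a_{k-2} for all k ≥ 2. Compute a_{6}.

The ordinary generating function has denominator 1 + t - t^2.
Iterating the recurrence: a_0,…,a_{6} = 4, 0, 4, -4, 8, -12, 20.

20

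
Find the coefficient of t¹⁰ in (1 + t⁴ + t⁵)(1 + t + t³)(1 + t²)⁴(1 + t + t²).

(1 + t⁴ + t⁵) has coefficients 1,0,0,0,1,1 for degrees 0…5.
(1 + t + t³) has coefficients 1,1,0,1,0,0,0,0,0,0,0 for degrees 0…10.
Multiplying by (1 + t²)⁴ gives running coefficients 1,1,4,5,6,10,4,10,1,5,0 for degrees 0…10.
Finally multiplying by (1 + t + t²), the product of all factors after the first has coefficients 1,2,6,10,15,21,20,24,15,16,6 for degrees 0…10.
[t¹⁰] = 1·6 + 1·20 + 1·21 = 47.

47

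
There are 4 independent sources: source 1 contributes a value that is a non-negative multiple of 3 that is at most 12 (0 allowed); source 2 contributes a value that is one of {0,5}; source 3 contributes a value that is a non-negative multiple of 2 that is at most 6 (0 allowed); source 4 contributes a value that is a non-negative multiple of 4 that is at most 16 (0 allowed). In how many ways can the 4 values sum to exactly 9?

The generating function for the choices is (1 + y³ + y⁶ + y⁹ + y¹²)·(1 + y⁵)·(1 + y² + y⁴ + y⁶)·(1 + y⁴ + y⁸ + y¹² + y¹⁶); the count is [y⁹].
(1 + y³ + y⁶ + y⁹ + y¹²) has coefficients 1,0,0,1,0,0,1,0,0,1 for degrees 0…9.
(1 + y⁵) has coefficients 1,0,0,0,0,1,0,0,0,0 for degrees 0…9.
Multiplying by (1 + y² + y⁴ + y⁶) gives running coefficients 1,0,1,0,1,1,1,1,0,1 for degrees 0…9.
Finally multiplying by (1 + y⁴ + y⁸ + y¹² + y¹⁶), the product of all factors after the first has coefficients 1,0,1,0,2,1,2,1,2,2 for degrees 0…9.
[y⁹] = 1·2 + 1·2 + 1·0 + 1·1 = 5.

5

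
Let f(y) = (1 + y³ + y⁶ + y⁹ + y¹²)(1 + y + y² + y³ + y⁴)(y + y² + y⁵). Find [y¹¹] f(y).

6

(1 + y³ + y⁶ + y⁹ + y¹²) has coefficients 1,0,0,1,0,0,1,0,0,1,0,0 for degrees 0…11.
(1 + y + y² + y³ + y⁴) has coefficients 1,1,1,1,1,0,0,0,0,0,0,0 for degrees 0…11.
Finally multiplying by (y + y² + y⁵), the product of all factors after the first has coefficients 0,1,2,2,2,3,2,1,1,1,0,0 for degrees 0…11.
[y¹¹] = 1·0 + 1·1 + 1·3 + 1·2 = 6.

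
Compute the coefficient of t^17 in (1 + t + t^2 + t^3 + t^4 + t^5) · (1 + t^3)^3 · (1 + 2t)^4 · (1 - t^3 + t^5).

176

(1 + t + t^2 + t^3 + t^4 + t^5) has coefficients 1,1,1,1,1,1 for degrees 0…5.
(1 + t^3)^3 has coefficients 1,0,0,3,0,0,3,0,0,1,0,0,0,0,0,0,0,0 for degrees 0…17.
Multiplying by (1 + 2t)^4 gives running coefficients 1,8,24,35,40,72,99,72,72,97,56,24,32,16,0,0,0,0 for degrees 0…17.
Finally multiplying by (1 - t^3 + t^5), the product of all factors after the first has coefficients 1,8,24,34,32,49,72,56,35,38,56,51,7,32,73,24,8,32 for degrees 0…17.
[t^17] = 1·32 + 1·8 + 1·24 + 1·73 + 1·32 + 1·7 = 176.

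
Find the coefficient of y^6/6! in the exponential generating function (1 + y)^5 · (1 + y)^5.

The EGF product rule gives c_6 = Σ_{k_1+k_2=6} C(6; k_1,k_2) · ∏ g_i(k_i), where (1+y)^5 gives the falling factorial (5)_k; (1+y)^5 gives the falling factorial (5)_k.
g_1(k) for k = 0…6: 1, 5, 20, 60, 120, 120, 0.
g_2(k) for k = 0…6: 1, 5, 20, 60, 120, 120, 0.
c_6 = Σ_k C(6,k)·g_1(k)·g_2(6−k) = 6·5·120 + 15·20·120 + 20·60·60 + 15·120·20 + 6·120·5 = 3600 + 36000 + 72000 + 36000 + 3600 = 151200.

151200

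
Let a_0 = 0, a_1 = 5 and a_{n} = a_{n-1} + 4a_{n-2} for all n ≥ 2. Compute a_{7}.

905

The ordinary generating function has denominator 1 - z - 4z^2.
Iterating the recurrence: a_0,…,a_{7} = 0, 5, 5, 25, 45, 145, 325, 905.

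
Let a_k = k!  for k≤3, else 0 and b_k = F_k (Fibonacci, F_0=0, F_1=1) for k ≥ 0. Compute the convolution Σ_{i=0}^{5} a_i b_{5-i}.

18

This is [x^5] in the product of the two ordinary generating functions.
Σ = 1·5 + 1·3 + 2·2 + 6·1 + 0·1 + 0·0 = 18.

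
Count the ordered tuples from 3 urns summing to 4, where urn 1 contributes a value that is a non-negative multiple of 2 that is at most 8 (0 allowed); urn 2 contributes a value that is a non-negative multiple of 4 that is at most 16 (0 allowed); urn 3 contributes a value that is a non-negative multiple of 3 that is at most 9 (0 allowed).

2

The generating function for the choices is (1 + q² + q⁴ + q⁶ + q⁸)·(1 + q⁴ + q⁸ + q¹² + q¹⁶)·(1 + q³ + q⁶ + q⁹); the count is [q⁴].
(1 + q² + q⁴ + q⁶ + q⁸) has coefficients 1,0,1,0,1 for degrees 0…4.
(1 + q⁴ + q⁸ + q¹² + q¹⁶) has coefficients 1,0,0,0,1 for degrees 0…4.
Finally multiplying by (1 + q³ + q⁶ + q⁹), the product of all factors after the first has coefficients 1,0,0,1,1 for degrees 0…4.
[q⁴] = 1·1 + 1·0 + 1·1 = 2.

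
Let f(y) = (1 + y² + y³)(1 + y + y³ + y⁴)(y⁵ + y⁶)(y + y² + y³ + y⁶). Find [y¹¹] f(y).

13

(1 + y² + y³) has coefficients 1,0,1,1 for degrees 0…3.
(1 + y + y³ + y⁴) has coefficients 1,1,0,1,1,0,0,0,0,0,0,0 for degrees 0…11.
Multiplying by (y⁵ + y⁶) gives running coefficients 0,0,0,0,0,1,2,1,1,2,1,0 for degrees 0…11.
Finally multiplying by (y + y² + y³ + y⁶), the product of all factors after the first has coefficients 0,0,0,0,0,0,1,3,4,4,4,5 for degrees 0…11.
[y¹¹] = 1·5 + 1·4 + 1·4 = 13.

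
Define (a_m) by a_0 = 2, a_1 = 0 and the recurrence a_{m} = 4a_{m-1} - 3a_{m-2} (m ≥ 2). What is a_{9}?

The ordinary generating function has denominator 1 - 4t + 3t^2.
Iterating the recurrence: a_0,…,a_{9} = 2, 0, -6, -24, -78, -240, -726, -2184, -6558, -19680.

-19680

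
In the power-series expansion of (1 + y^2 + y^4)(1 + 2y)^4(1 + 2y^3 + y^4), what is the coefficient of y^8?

137

(1 + y^2 + y^4) has coefficients 1,0,1,0,1 for degrees 0…4.
(1 + 2y)^4 has coefficients 1,8,24,32,16,0,0,0,0 for degrees 0…8.
Finally multiplying by (1 + 2y^3 + y^4), the product of all factors after the first has coefficients 1,8,24,34,33,56,88,64,16 for degrees 0…8.
[y^8] = 1·16 + 1·88 + 1·33 = 137.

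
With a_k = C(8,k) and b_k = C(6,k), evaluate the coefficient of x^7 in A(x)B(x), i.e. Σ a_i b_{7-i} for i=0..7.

This is [x^7] in the product of the two ordinary generating functions.
Σ = 1·0 + 8·1 + 28·6 + 56·15 + 70·20 + 56·15 + 28·6 + 8·1 = 3432.

3432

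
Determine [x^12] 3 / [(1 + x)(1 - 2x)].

8193

The denominator gives the recurrence a_n = a_(n−1) + 2a_(n−2) for n ≥ 2; the numerator fixes a_0 = 3, a_1 = 3.
Iterating: 3, 3, 9, 15, 33, 63, 129, 255, 513, 1023, 2049, 4095, 8193, so a_12 = 8193.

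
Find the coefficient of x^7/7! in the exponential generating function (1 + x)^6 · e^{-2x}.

The EGF product rule gives c_7 = Σ_{k_1+k_2=7} C(7; k_1,k_2) · ∏ g_i(k_i), where (1+x)^6 gives the falling factorial (6)_k; e^{-2x} gives (-2)^k.
g_1(k) for k = 0…7: 1, 6, 30, 120, 360, 720, 720, 0.
g_2(k) for k = 0…7: 1, -2, 4, -8, 16, -32, 64, -128.
c_7 = Σ_k C(7,k)·g_1(k)·g_2(7−k) = 1·1·(-128) + 7·6·64 + 21·30·(-32) + 35·120·16 + 35·360·(-8) + 21·720·4 + 7·720·(-2) = −128 + 2688 − 20160 + 67200 − 100800 + 60480 − 10080 = -800.

-800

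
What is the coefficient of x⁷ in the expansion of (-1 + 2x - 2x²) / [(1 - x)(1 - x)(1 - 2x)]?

-248

The denominator gives the recurrence a_n = 4a_(n−1) − 5a_(n−2) + 2a_(n−3) for n ≥ 3; the numerator fixes a_0 = -1, a_1 = -2, a_2 = -5.
Iterating: -1, -2, -5, -12, -27, -58, -121, -248, so a_7 = -248.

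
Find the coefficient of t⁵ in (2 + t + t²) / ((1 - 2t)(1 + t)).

58

The denominator gives the recurrence a_n = a_(n−1) + 2a_(n−2) for n ≥ 3; the numerator fixes a_0 = 2, a_1 = 3, a_2 = 8.
Iterating: 2, 3, 8, 14, 30, 58, so a_5 = 58.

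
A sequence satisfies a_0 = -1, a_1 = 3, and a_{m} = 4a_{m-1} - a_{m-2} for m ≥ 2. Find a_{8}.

The ordinary generating function has denominator 1 - 4x + x^2.
Iterating the recurrence: a_0,…,a_{8} = -1, 3, 13, 49, 183, 683, 2549, 9513, 35503.

35503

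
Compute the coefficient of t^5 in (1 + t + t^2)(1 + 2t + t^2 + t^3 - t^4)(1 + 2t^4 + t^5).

7

(1 + t + t^2) has coefficients 1,1,1 for degrees 0…2.
(1 + 2t + t^2 + t^3 - t^4) has coefficients 1,2,1,1,-1,0 for degrees 0…5.
Finally multiplying by (1 + 2t^4 + t^5), the product of all factors after the first has coefficients 1,2,1,1,1,5 for degrees 0…5.
[t^5] = 1·5 + 1·1 + 1·1 = 7.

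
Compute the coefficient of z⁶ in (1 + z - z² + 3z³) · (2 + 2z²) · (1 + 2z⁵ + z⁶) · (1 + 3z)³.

258

(1 + z - z² + 3z³) has coefficients 1,1,-1,3 for degrees 0…3.
(2 + 2z²) has coefficients 2,0,2,0,0,0,0 for degrees 0…6.
Multiplying by (1 + 2z⁵ + z⁶) gives running coefficients 2,0,2,0,0,4,2 for degrees 0…6.
Finally multiplying by (1 + 3z)³, the product of all factors after the first has coefficients 2,18,56,72,54,58,38 for degrees 0…6.
[z⁶] = 1·38 + 1·58 − 1·54 + 3·72 = 258.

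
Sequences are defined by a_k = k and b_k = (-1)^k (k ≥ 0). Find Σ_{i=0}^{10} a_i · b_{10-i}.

5

The convolution is the t^10 coefficient of A(t)B(t).
Σ = 0·1 + 1·(-1) + 2·1 + 3·(-1) + 4·1 + 5·(-1) + 6·1 + 7·(-1) + 8·1 + 9·(-1) + 10·1 = 5.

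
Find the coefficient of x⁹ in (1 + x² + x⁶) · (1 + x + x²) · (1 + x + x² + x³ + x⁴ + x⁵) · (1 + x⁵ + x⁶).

(1 + x² + x⁶) has coefficients 1,0,1,0,0,0,1 for degrees 0…6.
(1 + x + x²) has coefficients 1,1,1,0,0,0,0,0,0,0 for degrees 0…9.
Multiplying by (1 + x + x² + x³ + x⁴ + x⁵) gives running coefficients 1,2,3,3,3,3,2,1,0,0 for degrees 0…9.
Finally multiplying by (1 + x⁵ + x⁶), the product of all factors after the first has coefficients 1,2,3,3,3,4,5,6,6,6 for degrees 0…9.
[x⁹] = 1·6 + 1·6 + 1·3 = 15.

15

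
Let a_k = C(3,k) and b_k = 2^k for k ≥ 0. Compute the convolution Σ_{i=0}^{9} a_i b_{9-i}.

1728

The convolution is the t^9 coefficient of A(t)B(t).
Σ = 1·512 + 3·256 + 3·128 + 1·64 + 0·32 + 0·16 + 0·8 + 0·4 + 0·2 + 0·1 = 1728.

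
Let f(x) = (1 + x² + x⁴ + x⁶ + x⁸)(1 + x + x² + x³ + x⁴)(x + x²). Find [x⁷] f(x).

(1 + x² + x⁴ + x⁶ + x⁸) has coefficients 1,0,1,0,1,0,1,0 for degrees 0…7.
(1 + x + x² + x³ + x⁴) has coefficients 1,1,1,1,1,0,0,0 for degrees 0…7.
Finally multiplying by (x + x²), the product of all factors after the first has coefficients 0,1,2,2,2,2,1,0 for degrees 0…7.
[x⁷] = 1·0 + 1·2 + 1·2 + 1·1 = 5.

5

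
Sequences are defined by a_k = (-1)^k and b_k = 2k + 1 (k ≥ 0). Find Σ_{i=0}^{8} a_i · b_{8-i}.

9

This is [x^8] in the product of the two ordinary generating functions.
Σ = 1·17 − 1·15 + 1·13 − 1·11 + 1·9 − 1·7 + 1·5 − 1·3 + 1·1 = 9.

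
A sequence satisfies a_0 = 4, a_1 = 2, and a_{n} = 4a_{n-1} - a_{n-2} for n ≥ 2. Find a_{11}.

The ordinary generating function has denominator 1 - 4q + q^2.
Iterating the recurrence: a_0,…,a_{11} = 4, 2, 4, 14, 52, 194, 724, 2702, 10084, 37634, 140452, 524174.

524174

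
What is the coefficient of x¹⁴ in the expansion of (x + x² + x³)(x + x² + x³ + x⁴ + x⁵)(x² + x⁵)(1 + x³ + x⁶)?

(x + x² + x³) has coefficients 0,1,1,1 for degrees 0…3.
(x + x² + x³ + x⁴ + x⁵) has coefficients 0,1,1,1,1,1,0,0,0,0,0,0,0,0,0 for degrees 0…14.
Multiplying by (x² + x⁵) gives running coefficients 0,0,0,1,1,1,2,2,1,1,1,0,0,0,0 for degrees 0…14.
Finally multiplying by (1 + x³ + x⁶), the product of all factors after the first has coefficients 0,0,0,1,1,1,3,3,2,4,4,2,3,3,1 for degrees 0…14.
[x¹⁴] = 1·3 + 1·3 + 1·2 = 8.

8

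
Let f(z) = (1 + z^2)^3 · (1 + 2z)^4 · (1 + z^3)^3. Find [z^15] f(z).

(1 + z^2)^3 has coefficients 1,0,3,0,3,0,1 for degrees 0…6.
(1 + 2z)^4 has coefficients 1,8,24,32,16,0,0,0,0,0,0,0,0,0,0,0 for degrees 0…15.
Finally multiplying by (1 + z^3)^3, the product of all factors after the first has coefficients 1,8,24,35,40,72,99,72,72,97,56,24,32,16,0,0 for degrees 0…15.
[z^15] = 1·0 + 3·16 + 3·24 + 1·97 = 217.

217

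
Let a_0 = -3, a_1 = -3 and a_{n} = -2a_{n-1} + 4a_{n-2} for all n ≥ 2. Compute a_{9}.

The ordinary generating function has denominator 1 + 2y - 4y^2.
Iterating the recurrence: a_0,…,a_{9} = -3, -3, -6, 0, -24, 48, -192, 576, -1920, 6144.

6144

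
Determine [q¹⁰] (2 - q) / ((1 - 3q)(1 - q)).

Partial fractions give a closed form: a_n = (5/2)·3^n + (-1/2)·1^n.
At n = 10: a_10 = 147622.

147622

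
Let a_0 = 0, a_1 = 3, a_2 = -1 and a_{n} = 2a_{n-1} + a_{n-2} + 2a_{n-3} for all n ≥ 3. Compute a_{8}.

255

The ordinary generating function has denominator 1 - 2z - z^2 - 2z^3.
Iterating the recurrence: a_0,…,a_{8} = 0, 3, -1, 1, 7, 13, 35, 97, 255.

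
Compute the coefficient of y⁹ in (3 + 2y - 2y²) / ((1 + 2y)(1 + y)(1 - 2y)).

-171

The denominator gives the recurrence a_n = −a_(n−1) + 4a_(n−2) + 4a_(n−3) for n ≥ 3; the numerator fixes a_0 = 3, a_1 = -1, a_2 = 11.
Iterating: 3, -1, 11, -3, 43, -11, 171, -43, 683, -171, so a_9 = -171.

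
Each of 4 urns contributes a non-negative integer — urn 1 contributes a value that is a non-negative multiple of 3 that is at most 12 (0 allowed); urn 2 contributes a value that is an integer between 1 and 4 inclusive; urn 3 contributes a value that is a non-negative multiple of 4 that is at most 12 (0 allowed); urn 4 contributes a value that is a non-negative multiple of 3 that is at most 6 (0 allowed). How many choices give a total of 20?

12

The generating function for the choices is (1 + z^3 + z^6 + z^9 + z^12)·(z + z^2 + z^3 + z^4)·(1 + z^4 + z^8 + z^12)·(1 + z^3 + z^6); the count is [z^20].
(1 + z^3 + z^6 + z^9 + z^12) has coefficients 1,0,0,1,0,0,1,0,0,1,0,0,1 for degrees 0…12.
(z + z^2 + z^3 + z^4) has coefficients 0,1,1,1,1,0,0,0,0,0,0,0,0,0,0,0,0,0,0,0,0 for degrees 0…20.
Multiplying by (1 + z^4 + z^8 + z^12) gives running coefficients 0,1,1,1,1,1,1,1,1,1,1,1,1,1,1,1,1,0,0,0,0 for degrees 0…20.
Finally multiplying by (1 + z^3 + z^6), the product of all factors after the first has coefficients 0,1,1,1,2,2,2,3,3,3,3,3,3,3,3,3,3,2,2,2,1 for degrees 0…20.
[z^20] = 1·1 + 1·2 + 1·3 + 1·3 + 1·3 = 12.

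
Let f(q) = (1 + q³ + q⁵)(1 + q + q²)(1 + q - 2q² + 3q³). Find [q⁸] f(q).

(1 + q³ + q⁵) has coefficients 1,0,0,1,0,1 for degrees 0…5.
(1 + q + q²) has coefficients 1,1,1,0,0,0,0,0,0 for degrees 0…8.
Finally multiplying by (1 + q - 2q² + 3q³), the product of all factors after the first has coefficients 1,2,0,2,1,3,0,0,0 for degrees 0…8.
[q⁸] = 1·0 + 1·3 + 1·2 = 5.

5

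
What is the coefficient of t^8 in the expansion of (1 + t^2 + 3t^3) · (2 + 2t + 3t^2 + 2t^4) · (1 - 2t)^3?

-84

(1 + t^2 + 3t^3) has coefficients 1,0,1,3 for degrees 0…3.
(2 + 2t + 3t^2 + 2t^4) has coefficients 2,2,3,0,2,0,0,0,0 for degrees 0…8.
Finally multiplying by (1 - 2t)^3, the product of all factors after the first has coefficients 2,-10,15,-10,22,-36,24,-16,0 for degrees 0…8.
[t^8] = 1·0 + 1·24 + 3·(-36) = -84.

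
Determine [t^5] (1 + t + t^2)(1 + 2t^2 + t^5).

(1 + t + t^2) has coefficients 1,1,1 for degrees 0…2.
(1 + 2t^2 + t^5) has coefficients 1,0,2,0,0,1 for degrees 0…5.
[t^5] = 1·1 + 1·0 + 1·0 = 1.

1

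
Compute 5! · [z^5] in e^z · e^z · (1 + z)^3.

992

The EGF product rule gives c_5 = Σ_{k_1+k_2+k_3=5} C(5; k_1,k_2,k_3) · ∏ g_i(k_i), where e^z gives (1)^k; e^z gives (1)^k; (1+z)^3 gives the falling factorial (3)_k.
g_1(k) for k = 0…5: 1, 1, 1, 1, 1, 1.
g_2(k) for k = 0…5: 1, 1, 1, 1, 1, 1.
g_3(k) for k = 0…5: 1, 3, 6, 6, 0, 0.
First combine the last two factors: h(k) = Σ_j C(k,j)·g_2(j)·g_3(k−j) for k = 0…5: 1, 4, 13, 34, 73, 136.
c_5 = Σ_k C(5,k)·g_1(k)·h(5−k) = 1·1·136 + 5·1·73 + 10·1·34 + 10·1·13 + 5·1·4 + 1·1·1 = 136 + 365 + 340 + 130 + 20 + 1 = 992.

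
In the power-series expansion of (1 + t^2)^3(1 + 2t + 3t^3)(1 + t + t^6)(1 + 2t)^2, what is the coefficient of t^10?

(1 + t^2)^3 has coefficients 1,0,3,0,3,0,1 for degrees 0…6.
(1 + 2t + 3t^3) has coefficients 1,2,0,3,0,0,0,0,0,0,0 for degrees 0…10.
Multiplying by (1 + t + t^6) gives running coefficients 1,3,2,3,3,0,1,2,0,3,0 for degrees 0…10.
Finally multiplying by (1 + 2t)^2, the product of all factors after the first has coefficients 1,7,18,23,23,24,13,6,12,11,12 for degrees 0…10.
[t^10] = 1·12 + 3·12 + 3·13 + 1·23 = 110.

110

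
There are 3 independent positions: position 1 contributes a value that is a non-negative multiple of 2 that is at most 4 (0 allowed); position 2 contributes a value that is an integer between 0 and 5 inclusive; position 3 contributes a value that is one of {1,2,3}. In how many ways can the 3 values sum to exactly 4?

5

The generating function for the choices is (1 + t² + t⁴)·(1 + t + t² + t³ + t⁴ + t⁵)·(t + t² + t³); the count is [t⁴].
(1 + t² + t⁴) has coefficients 1,0,1,0,1 for degrees 0…4.
(1 + t + t² + t³ + t⁴ + t⁵) has coefficients 1,1,1,1,1 for degrees 0…4.
Finally multiplying by (t + t² + t³), the product of all factors after the first has coefficients 0,1,2,3,3 for degrees 0…4.
[t⁴] = 1·3 + 1·2 + 1·0 = 5.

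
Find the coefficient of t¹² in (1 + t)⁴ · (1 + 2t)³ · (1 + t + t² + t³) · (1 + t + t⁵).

283

(1 + t)⁴ has coefficients 1,4,6,4,1 for degrees 0…4.
(1 + 2t)³ has coefficients 1,6,12,8,0,0,0,0,0,0,0,0,0 for degrees 0…12.
Multiplying by (1 + t + t² + t³) gives running coefficients 1,7,19,27,26,20,8,0,0,0,0,0,0 for degrees 0…12.
Finally multiplying by (1 + t + t⁵), the product of all factors after the first has coefficients 1,8,26,46,53,47,35,27,27,26,20,8,0 for degrees 0…12.
[t¹²] = 1·0 + 4·8 + 6·20 + 4·26 + 1·27 = 283.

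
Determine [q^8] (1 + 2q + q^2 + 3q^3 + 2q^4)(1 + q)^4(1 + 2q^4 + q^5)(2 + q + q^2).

(1 + 2q + q^2 + 3q^3 + 2q^4) has coefficients 1,2,1,3,2 for degrees 0…4.
(1 + q)^4 has coefficients 1,4,6,4,1,0,0,0,0 for degrees 0…8.
Multiplying by (1 + 2q^4 + q^5) gives running coefficients 1,4,6,4,3,9,16,14,6 for degrees 0…8.
Finally multiplying by (2 + q + q^2), the product of all factors after the first has coefficients 2,9,17,18,16,25,44,53,42 for degrees 0…8.
[q^8] = 1·42 + 2·53 + 1·44 + 3·25 + 2·16 = 299.

299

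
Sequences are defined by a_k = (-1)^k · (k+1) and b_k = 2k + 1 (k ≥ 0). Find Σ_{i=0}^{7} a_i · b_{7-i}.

4

This is [x^7] in the product of the two ordinary generating functions.
Σ = 1·15 − 2·13 + 3·11 − 4·9 + 5·7 − 6·5 + 7·3 − 8·1 = 4.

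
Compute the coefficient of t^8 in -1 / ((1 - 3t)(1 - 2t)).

-19171

Partial fractions give a closed form: a_n = (-3)·3^n + (2)·2^n.
At n = 8: a_8 = -19171.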